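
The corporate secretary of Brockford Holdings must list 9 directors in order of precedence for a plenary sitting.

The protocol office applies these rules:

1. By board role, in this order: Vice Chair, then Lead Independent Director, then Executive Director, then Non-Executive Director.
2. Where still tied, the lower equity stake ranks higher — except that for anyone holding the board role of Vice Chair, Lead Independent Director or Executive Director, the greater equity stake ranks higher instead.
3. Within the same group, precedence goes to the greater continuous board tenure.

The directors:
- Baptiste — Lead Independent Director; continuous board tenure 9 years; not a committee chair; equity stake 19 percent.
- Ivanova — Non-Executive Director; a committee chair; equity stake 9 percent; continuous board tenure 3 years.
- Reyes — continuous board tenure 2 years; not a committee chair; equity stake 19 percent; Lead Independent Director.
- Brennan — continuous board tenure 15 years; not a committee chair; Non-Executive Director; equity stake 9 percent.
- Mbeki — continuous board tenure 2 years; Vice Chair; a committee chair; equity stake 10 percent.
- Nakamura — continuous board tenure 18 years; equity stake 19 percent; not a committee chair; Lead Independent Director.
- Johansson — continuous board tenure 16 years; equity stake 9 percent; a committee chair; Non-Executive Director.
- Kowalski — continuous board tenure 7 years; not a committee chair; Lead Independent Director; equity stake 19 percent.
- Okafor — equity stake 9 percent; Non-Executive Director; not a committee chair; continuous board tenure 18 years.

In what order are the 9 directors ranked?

Mbeki, Nakamura, Baptiste, Kowalski, Reyes, Okafor, Johansson, Brennan, Ivanova

By board role: Mbeki (Vice Chair); then Nakamura, Baptiste, Kowalski and Reyes (Lead Independent Director); then Okafor, Johansson, Brennan and Ivanova (Non-Executive Director).
Nakamura, Baptiste, Kowalski and Reyes all have equity stake 19 percent, so the next rule applies.
Among Nakamura, Baptiste, Kowalski and Reyes, by continuous board tenure (higher first): Nakamura (18 years) before Baptiste (9 years) before Kowalski (7 years) before Reyes (2 years).
Okafor, Johansson, Brennan and Ivanova all have equity stake 9 percent, so the next rule applies.
Among Okafor, Johansson, Brennan and Ivanova, by continuous board tenure (higher first): Okafor (18 years) before Johansson (16 years) before Brennan (15 years) before Ivanova (3 years).
Full order: Mbeki, Nakamura, Baptiste, Kowalski, Reyes, Okafor, Johansson, Brennan, Ivanova.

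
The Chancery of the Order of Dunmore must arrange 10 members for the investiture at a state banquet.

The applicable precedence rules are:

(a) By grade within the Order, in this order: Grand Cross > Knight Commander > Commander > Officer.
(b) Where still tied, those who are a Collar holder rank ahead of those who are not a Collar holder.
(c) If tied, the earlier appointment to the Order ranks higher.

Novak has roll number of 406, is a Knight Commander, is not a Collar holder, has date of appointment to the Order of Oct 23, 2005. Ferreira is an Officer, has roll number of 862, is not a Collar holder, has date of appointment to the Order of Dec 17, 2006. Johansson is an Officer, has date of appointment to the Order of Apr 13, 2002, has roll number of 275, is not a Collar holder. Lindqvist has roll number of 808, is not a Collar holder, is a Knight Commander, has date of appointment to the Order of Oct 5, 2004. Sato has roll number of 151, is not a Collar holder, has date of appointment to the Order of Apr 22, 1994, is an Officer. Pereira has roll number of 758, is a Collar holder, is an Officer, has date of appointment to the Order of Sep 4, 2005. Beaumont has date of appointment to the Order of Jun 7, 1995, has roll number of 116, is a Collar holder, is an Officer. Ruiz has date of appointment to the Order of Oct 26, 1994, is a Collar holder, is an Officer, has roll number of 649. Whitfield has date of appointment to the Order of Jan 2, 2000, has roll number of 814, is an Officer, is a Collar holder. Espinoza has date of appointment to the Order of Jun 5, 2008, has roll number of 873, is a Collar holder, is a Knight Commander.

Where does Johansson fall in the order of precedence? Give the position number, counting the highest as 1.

By grade within the Order: Espinoza, Lindqvist and Novak (Knight Commander); then Ruiz, Beaumont, Whitfield, Pereira, Sato, Johansson and Ferreira (Officer).
Among Espinoza, Lindqvist and Novak, a Collar holder before not a Collar holder: Espinoza (a Collar holder) before Lindqvist and Novak (not a Collar holder).
Among Lindqvist and Novak, by date of appointment to the Order (earlier first): Lindqvist (Oct 5, 2004) before Novak (Oct 23, 2005).
Among Ruiz, Beaumont, Whitfield, Pereira, Sato, Johansson and Ferreira, a Collar holder before not a Collar holder: Ruiz, Beaumont, Whitfield and Pereira (a Collar holder) before Sato, Johansson and Ferreira (not a Collar holder).
Among Ruiz, Beaumont, Whitfield and Pereira, by date of appointment to the Order (earlier first): Ruiz (Oct 26, 1994) before Beaumont (Jun 7, 1995) before Whitfield (Jan 2, 2000) before Pereira (Sep 4, 2005).
Among Sato, Johansson and Ferreira, by date of appointment to the Order (earlier first): Sato (Apr 22, 1994) before Johansson (Apr 13, 2002) before Ferreira (Dec 17, 2006).
Order: Espinoza, Lindqvist, Novak, Ruiz, Beaumont, Whitfield, Pereira, Sato, Johansson, Ferreira. So position 9.

9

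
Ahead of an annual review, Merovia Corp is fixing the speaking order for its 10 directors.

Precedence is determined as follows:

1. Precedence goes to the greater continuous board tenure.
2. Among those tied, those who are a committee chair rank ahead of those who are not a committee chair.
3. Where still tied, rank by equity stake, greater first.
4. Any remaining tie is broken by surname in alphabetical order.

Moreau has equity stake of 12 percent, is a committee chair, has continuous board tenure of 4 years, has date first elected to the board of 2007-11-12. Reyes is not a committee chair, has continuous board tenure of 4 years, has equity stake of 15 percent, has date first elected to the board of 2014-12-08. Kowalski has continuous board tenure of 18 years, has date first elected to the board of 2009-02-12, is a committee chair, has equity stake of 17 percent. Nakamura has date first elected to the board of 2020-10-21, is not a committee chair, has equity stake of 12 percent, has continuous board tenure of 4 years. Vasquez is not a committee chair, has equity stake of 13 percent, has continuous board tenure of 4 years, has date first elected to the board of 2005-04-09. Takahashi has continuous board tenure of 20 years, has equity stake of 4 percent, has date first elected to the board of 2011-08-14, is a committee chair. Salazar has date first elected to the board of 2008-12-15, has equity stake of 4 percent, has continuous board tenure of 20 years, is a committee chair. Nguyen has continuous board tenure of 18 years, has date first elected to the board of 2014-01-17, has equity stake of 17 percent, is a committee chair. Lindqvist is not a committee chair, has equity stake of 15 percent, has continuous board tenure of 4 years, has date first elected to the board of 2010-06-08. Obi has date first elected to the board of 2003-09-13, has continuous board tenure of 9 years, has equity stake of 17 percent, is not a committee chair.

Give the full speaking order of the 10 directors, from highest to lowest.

Salazar, Takahashi, Kowalski, Nguyen, Obi, Moreau, Lindqvist, Reyes, Vasquez, Nakamura

By continuous board tenure (higher first): Salazar and Takahashi (both 20 years); then Kowalski and Nguyen (both 18 years); then Obi (9 years); then Moreau, Lindqvist, Reyes, Vasquez and Nakamura (each 4 years).
Salazar and Takahashi are each a committee chair, so the next rule applies.
Salazar and Takahashi both have equity stake 4 percent, so the next rule applies.
Among Salazar and Takahashi, alphabetically by surname: Salazar before Takahashi.
Kowalski and Nguyen are each a committee chair, so the next rule applies.
Kowalski and Nguyen both have equity stake 17 percent, so the next rule applies.
Among Kowalski and Nguyen, alphabetically by surname: Kowalski before Nguyen.
Among Moreau, Lindqvist, Reyes, Vasquez and Nakamura, a committee chair before not a committee chair: Moreau (a committee chair) before Lindqvist, Reyes, Vasquez and Nakamura (not a committee chair).
Among Lindqvist, Reyes, Vasquez and Nakamura, by equity stake (higher first): Lindqvist and Reyes (15 percent) before Vasquez (13 percent) before Nakamura (12 percent).
Among Lindqvist and Reyes, alphabetically by surname: Lindqvist before Reyes.
Full order: Salazar, Takahashi, Kowalski, Nguyen, Obi, Moreau, Lindqvist, Reyes, Vasquez, Nakamura.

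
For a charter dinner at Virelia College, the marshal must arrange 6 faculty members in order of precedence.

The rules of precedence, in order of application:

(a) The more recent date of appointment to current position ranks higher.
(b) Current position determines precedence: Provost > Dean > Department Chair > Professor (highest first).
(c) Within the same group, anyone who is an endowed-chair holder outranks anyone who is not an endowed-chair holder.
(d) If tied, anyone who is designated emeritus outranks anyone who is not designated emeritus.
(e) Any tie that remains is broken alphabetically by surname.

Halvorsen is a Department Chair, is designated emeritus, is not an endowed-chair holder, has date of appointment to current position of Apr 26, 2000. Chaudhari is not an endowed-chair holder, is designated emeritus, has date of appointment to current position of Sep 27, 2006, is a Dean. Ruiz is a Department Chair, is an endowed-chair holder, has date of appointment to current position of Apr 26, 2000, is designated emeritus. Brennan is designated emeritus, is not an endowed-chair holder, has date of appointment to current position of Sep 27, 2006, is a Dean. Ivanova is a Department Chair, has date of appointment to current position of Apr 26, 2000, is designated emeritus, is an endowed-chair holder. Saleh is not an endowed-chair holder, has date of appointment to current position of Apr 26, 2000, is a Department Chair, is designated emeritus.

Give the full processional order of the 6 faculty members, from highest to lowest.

Brennan, Chaudhari, Ivanova, Ruiz, Halvorsen, Saleh

By date of appointment to current position (later first): Brennan and Chaudhari (both Sep 27, 2006); then Ivanova, Ruiz, Halvorsen and Saleh (each Apr 26, 2000).
Brennan and Chaudhari are each Dean, so the next rule applies.
Brennan and Chaudhari are each not an endowed-chair holder, so the next rule applies.
Brennan and Chaudhari are each designated emeritus, so the next rule applies.
Among Brennan and Chaudhari, alphabetically by surname: Brennan before Chaudhari.
Ivanova, Ruiz, Halvorsen and Saleh are each Department Chair, so the next rule applies.
Among Ivanova, Ruiz, Halvorsen and Saleh, an endowed-chair holder before not an endowed-chair holder: Ivanova and Ruiz (an endowed-chair holder) before Halvorsen and Saleh (not an endowed-chair holder).
Ivanova and Ruiz are each designated emeritus, so the next rule applies.
Among Ivanova and Ruiz, alphabetically by surname: Ivanova before Ruiz.
Halvorsen and Saleh are each designated emeritus, so the next rule applies.
Among Halvorsen and Saleh, alphabetically by surname: Halvorsen before Saleh.
Full order: Brennan, Chaudhari, Ivanova, Ruiz, Halvorsen, Saleh.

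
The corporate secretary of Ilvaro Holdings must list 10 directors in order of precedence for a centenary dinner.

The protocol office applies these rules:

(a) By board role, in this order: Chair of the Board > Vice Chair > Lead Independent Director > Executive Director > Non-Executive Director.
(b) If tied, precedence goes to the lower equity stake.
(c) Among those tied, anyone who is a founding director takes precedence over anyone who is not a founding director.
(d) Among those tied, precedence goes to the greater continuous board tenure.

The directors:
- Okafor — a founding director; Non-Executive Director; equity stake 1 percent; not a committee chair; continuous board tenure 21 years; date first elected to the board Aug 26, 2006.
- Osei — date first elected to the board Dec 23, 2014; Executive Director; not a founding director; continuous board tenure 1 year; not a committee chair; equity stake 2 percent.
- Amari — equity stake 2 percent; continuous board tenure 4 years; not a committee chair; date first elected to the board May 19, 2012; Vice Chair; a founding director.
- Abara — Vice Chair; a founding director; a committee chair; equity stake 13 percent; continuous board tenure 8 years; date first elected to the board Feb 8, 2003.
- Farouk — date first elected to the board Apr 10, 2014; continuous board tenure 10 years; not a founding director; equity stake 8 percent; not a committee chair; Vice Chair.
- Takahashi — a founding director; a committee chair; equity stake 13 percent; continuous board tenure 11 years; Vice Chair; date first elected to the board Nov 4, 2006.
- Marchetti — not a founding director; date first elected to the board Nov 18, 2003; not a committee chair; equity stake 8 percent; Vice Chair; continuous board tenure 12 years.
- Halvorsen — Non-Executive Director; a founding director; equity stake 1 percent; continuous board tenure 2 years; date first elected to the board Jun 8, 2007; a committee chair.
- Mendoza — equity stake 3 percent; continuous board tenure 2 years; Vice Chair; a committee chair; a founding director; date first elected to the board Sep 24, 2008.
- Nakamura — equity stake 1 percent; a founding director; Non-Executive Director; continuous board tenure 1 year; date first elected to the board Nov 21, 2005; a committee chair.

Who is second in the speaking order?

By board role: Amari, Mendoza, Marchetti, Farouk, Takahashi and Abara (Vice Chair); then Osei (Executive Director); then Okafor, Halvorsen and Nakamura (Non-Executive Director).
Among Amari, Mendoza, Marchetti, Farouk, Takahashi and Abara, by equity stake (lower first): Amari (2 percent) before Mendoza (3 percent) before Marchetti and Farouk (8 percent) before Takahashi and Abara (13 percent).
Marchetti and Farouk are each not a founding director, so the next rule applies.
Among Marchetti and Farouk, by continuous board tenure (higher first): Marchetti (12 years) before Farouk (10 years).
Takahashi and Abara are each a founding director, so the next rule applies.
Among Takahashi and Abara, by continuous board tenure (higher first): Takahashi (11 years) before Abara (8 years).
Okafor, Halvorsen and Nakamura all have equity stake 1 percent, so the next rule applies.
Okafor, Halvorsen and Nakamura are each a founding director, so the next rule applies.
Among Okafor, Halvorsen and Nakamura, by continuous board tenure (higher first): Okafor (21 years) before Halvorsen (2 years) before Nakamura (1 year).
Order: Amari, Mendoza, Marchetti, Farouk, Takahashi, Abara, Osei, Okafor, Halvorsen, Nakamura.

Mendoza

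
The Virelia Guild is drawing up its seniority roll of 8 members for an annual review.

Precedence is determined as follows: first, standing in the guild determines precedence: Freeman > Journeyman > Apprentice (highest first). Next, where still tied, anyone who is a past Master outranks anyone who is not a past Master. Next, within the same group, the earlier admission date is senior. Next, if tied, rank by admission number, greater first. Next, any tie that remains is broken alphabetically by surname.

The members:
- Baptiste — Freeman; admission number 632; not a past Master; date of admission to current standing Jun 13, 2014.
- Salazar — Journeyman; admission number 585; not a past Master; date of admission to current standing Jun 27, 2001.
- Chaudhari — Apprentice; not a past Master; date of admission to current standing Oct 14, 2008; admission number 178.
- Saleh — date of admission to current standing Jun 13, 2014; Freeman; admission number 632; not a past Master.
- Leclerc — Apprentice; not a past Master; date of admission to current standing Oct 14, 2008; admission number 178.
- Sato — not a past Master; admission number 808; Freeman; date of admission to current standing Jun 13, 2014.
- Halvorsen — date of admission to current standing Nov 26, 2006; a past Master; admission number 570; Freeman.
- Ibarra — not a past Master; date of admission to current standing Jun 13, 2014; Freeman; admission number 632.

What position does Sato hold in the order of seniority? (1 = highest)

2

By standing in the guild: Halvorsen, Sato, Baptiste, Ibarra and Saleh (Freeman); then Salazar (Journeyman); then Chaudhari and Leclerc (Apprentice).
Among Halvorsen, Sato, Baptiste, Ibarra and Saleh, a past Master before not a past Master: Halvorsen (a past Master) before Sato, Baptiste, Ibarra and Saleh (not a past Master).
Sato, Baptiste, Ibarra and Saleh all have date of admission to current standing Jun 13, 2014, so the next rule applies.
Among Sato, Baptiste, Ibarra and Saleh, by admission number (higher first): Sato (808) before Baptiste, Ibarra and Saleh (632).
Among Baptiste, Ibarra and Saleh, alphabetically by surname: Baptiste before Ibarra before Saleh.
Chaudhari and Leclerc are each not a past Master, so the next rule applies.
Chaudhari and Leclerc both have date of admission to current standing Oct 14, 2008, so the next rule applies.
Chaudhari and Leclerc both have admission number 178, so the next rule applies.
Among Chaudhari and Leclerc, alphabetically by surname: Chaudhari before Leclerc.
Order: Halvorsen, Sato, Baptiste, Ibarra, Saleh, Salazar, Chaudhari, Leclerc. So position 2.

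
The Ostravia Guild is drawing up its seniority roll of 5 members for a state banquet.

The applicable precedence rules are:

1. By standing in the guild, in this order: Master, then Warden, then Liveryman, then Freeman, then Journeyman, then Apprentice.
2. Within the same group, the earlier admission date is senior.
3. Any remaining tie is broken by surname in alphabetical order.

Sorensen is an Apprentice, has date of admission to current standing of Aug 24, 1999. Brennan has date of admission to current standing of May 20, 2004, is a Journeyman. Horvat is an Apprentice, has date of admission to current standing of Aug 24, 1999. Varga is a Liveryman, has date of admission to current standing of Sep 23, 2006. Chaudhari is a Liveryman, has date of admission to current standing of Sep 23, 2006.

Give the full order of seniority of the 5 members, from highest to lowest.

Chaudhari, Varga, Brennan, Horvat, Sorensen

By standing in the guild: Chaudhari and Varga (Liveryman); then Brennan (Journeyman); then Horvat and Sorensen (Apprentice).
Chaudhari and Varga both have date of admission to current standing Sep 23, 2006, so the next rule applies.
Among Chaudhari and Varga, alphabetically by surname: Chaudhari before Varga.
Horvat and Sorensen both have date of admission to current standing Aug 24, 1999, so the next rule applies.
Among Horvat and Sorensen, alphabetically by surname: Horvat before Sorensen.
Full order: Chaudhari, Varga, Brennan, Horvat, Sorensen.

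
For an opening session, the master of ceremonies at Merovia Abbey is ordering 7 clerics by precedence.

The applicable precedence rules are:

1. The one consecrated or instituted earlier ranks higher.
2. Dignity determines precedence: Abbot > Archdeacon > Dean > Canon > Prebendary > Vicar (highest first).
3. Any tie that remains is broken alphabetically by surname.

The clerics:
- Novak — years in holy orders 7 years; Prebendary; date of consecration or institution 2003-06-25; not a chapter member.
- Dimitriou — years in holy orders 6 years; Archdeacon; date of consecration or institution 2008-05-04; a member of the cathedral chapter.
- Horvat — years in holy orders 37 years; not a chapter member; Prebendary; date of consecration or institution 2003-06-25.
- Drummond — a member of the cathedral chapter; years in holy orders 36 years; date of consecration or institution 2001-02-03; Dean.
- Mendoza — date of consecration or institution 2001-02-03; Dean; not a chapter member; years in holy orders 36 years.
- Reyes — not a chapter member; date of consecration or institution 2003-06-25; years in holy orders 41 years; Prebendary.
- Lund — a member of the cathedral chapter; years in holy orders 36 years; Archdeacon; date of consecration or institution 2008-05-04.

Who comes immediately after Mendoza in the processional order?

Horvat

By date of consecration or institution (earlier first): Drummond and Mendoza (both 2001-02-03); then Horvat, Novak and Reyes (each 2003-06-25); then Dimitriou and Lund (both 2008-05-04).
Drummond and Mendoza are each Dean, so the next rule applies.
Among Drummond and Mendoza, alphabetically by surname: Drummond before Mendoza.
Horvat, Novak and Reyes are each Prebendary, so the next rule applies.
Among Horvat, Novak and Reyes, alphabetically by surname: Horvat before Novak before Reyes.
Dimitriou and Lund are each Archdeacon, so the next rule applies.
Among Dimitriou and Lund, alphabetically by surname: Dimitriou before Lund.
Order: Drummond, Mendoza, Horvat, Novak, Reyes, Dimitriou, Lund.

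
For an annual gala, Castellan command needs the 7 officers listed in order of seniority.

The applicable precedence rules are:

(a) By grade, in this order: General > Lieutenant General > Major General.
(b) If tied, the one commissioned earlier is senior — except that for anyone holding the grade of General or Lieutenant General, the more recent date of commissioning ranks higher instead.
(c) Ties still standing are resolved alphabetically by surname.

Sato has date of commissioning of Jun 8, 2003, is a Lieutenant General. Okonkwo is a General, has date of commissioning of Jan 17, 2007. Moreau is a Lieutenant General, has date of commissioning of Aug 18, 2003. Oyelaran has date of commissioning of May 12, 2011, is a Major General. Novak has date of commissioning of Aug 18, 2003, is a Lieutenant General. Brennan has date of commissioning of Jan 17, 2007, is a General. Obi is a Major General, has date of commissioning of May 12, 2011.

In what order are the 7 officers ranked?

By grade: Brennan and Okonkwo (General); then Moreau, Novak and Sato (Lieutenant General); then Obi and Oyelaran (Major General).
Brennan and Okonkwo both have date of commissioning Jan 17, 2007, so the next rule applies.
Among Brennan and Okonkwo, alphabetically by surname: Brennan before Okonkwo.
Among Moreau, Novak and Sato, by date of commissioning (later first) (reversed rule for this group): Moreau and Novak (Aug 18, 2003) before Sato (Jun 8, 2003).
Among Moreau and Novak, alphabetically by surname: Moreau before Novak.
Obi and Oyelaran both have date of commissioning May 12, 2011, so the next rule applies.
Among Obi and Oyelaran, alphabetically by surname: Obi before Oyelaran.
Full order: Brennan, Okonkwo, Moreau, Novak, Sato, Obi, Oyelaran.

Brennan, Okonkwo, Moreau, Novak, Sato, Obi, Oyelaran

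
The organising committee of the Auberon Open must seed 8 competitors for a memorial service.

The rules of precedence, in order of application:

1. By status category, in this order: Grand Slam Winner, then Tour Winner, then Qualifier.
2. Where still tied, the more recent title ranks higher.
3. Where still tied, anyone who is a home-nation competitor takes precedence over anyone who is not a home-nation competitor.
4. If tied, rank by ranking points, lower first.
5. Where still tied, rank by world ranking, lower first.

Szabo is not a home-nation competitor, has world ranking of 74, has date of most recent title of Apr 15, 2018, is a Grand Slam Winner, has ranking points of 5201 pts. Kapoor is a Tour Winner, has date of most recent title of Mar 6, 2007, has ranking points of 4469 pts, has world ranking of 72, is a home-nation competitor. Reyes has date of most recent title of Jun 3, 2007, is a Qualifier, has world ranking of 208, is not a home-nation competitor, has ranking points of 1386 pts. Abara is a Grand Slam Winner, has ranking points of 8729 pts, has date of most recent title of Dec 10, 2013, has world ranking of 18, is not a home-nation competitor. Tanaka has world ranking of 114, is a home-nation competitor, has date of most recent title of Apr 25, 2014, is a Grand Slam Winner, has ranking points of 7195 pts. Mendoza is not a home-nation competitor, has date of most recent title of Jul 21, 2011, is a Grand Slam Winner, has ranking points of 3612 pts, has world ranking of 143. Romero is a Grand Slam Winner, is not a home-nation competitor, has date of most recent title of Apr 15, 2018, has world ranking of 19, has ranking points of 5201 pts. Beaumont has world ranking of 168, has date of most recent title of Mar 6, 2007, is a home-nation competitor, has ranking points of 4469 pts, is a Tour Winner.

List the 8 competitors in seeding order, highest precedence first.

Romero, Szabo, Tanaka, Abara, Mendoza, Kapoor, Beaumont, Reyes

By status category: Romero, Szabo, Tanaka, Abara and Mendoza (Grand Slam Winner); then Kapoor and Beaumont (Tour Winner); then Reyes (Qualifier).
Among Romero, Szabo, Tanaka, Abara and Mendoza, by date of most recent title (later first): Romero and Szabo (Apr 15, 2018) before Tanaka (Apr 25, 2014) before Abara (Dec 10, 2013) before Mendoza (Jul 21, 2011).
Romero and Szabo are each not a home-nation competitor, so the next rule applies.
Romero and Szabo both have ranking points 5201 pts, so the next rule applies.
Among Romero and Szabo, by world ranking (lower first): Romero (19) before Szabo (74).
Kapoor and Beaumont both have date of most recent title Mar 6, 2007, so the next rule applies.
Kapoor and Beaumont are each a home-nation competitor, so the next rule applies.
Kapoor and Beaumont both have ranking points 4469 pts, so the next rule applies.
Among Kapoor and Beaumont, by world ranking (lower first): Kapoor (72) before Beaumont (168).
Full order: Romero, Szabo, Tanaka, Abara, Mendoza, Kapoor, Beaumont, Reyes.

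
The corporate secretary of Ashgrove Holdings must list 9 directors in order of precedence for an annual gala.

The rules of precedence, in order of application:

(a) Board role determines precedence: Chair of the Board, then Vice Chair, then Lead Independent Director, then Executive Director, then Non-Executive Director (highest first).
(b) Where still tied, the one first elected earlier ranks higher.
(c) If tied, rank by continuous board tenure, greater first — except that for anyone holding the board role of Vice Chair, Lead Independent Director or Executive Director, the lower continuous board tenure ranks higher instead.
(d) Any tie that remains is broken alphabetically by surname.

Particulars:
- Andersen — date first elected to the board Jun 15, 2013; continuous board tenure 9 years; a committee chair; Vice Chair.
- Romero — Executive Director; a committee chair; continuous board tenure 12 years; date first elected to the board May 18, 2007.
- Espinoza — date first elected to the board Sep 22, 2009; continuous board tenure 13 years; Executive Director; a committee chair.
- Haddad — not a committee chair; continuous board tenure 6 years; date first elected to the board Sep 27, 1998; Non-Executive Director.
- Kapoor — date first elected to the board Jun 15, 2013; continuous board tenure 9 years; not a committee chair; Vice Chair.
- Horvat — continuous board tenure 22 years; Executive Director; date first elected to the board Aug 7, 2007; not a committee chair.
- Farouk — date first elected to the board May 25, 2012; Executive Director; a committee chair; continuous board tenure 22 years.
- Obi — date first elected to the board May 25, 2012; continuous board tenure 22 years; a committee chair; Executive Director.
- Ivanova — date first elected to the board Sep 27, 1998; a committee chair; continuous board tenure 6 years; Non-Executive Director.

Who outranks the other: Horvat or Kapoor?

By board role: Andersen and Kapoor (Vice Chair); then Romero, Horvat, Espinoza, Farouk and Obi (Executive Director); then Haddad and Ivanova (Non-Executive Director).
Andersen and Kapoor both have date first elected to the board Jun 15, 2013, so the next rule applies.
Andersen and Kapoor both have continuous board tenure 9 years, so the next rule applies.
Among Andersen and Kapoor, alphabetically by surname: Andersen before Kapoor.
Among Romero, Horvat, Espinoza, Farouk and Obi, by date first elected to the board (earlier first): Romero (May 18, 2007) before Horvat (Aug 7, 2007) before Espinoza (Sep 22, 2009) before Farouk and Obi (May 25, 2012).
Farouk and Obi both have continuous board tenure 22 years, so the next rule applies.
Among Farouk and Obi, alphabetically by surname: Farouk before Obi.
Haddad and Ivanova both have date first elected to the board Sep 27, 1998, so the next rule applies.
Haddad and Ivanova both have continuous board tenure 6 years, so the next rule applies.
Among Haddad and Ivanova, alphabetically by surname: Haddad before Ivanova.
So Kapoor takes precedence.

Kapoor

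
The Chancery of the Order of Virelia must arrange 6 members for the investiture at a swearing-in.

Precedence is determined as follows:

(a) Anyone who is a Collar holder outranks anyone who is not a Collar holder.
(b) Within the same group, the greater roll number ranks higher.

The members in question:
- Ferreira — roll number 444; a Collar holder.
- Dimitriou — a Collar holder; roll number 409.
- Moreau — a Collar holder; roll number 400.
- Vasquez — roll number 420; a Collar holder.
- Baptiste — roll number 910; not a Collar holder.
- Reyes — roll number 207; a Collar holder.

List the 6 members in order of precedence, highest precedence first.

Ferreira, Vasquez, Dimitriou, Moreau, Reyes, Baptiste

By the first rule: Ferreira, Vasquez, Dimitriou, Moreau and Reyes (each a Collar holder); then Baptiste (not a Collar holder).
Among Ferreira, Vasquez, Dimitriou, Moreau and Reyes, by roll number (higher first): Ferreira (444) before Vasquez (420) before Dimitriou (409) before Moreau (400) before Reyes (207).
Full order: Ferreira, Vasquez, Dimitriou, Moreau, Reyes, Baptiste.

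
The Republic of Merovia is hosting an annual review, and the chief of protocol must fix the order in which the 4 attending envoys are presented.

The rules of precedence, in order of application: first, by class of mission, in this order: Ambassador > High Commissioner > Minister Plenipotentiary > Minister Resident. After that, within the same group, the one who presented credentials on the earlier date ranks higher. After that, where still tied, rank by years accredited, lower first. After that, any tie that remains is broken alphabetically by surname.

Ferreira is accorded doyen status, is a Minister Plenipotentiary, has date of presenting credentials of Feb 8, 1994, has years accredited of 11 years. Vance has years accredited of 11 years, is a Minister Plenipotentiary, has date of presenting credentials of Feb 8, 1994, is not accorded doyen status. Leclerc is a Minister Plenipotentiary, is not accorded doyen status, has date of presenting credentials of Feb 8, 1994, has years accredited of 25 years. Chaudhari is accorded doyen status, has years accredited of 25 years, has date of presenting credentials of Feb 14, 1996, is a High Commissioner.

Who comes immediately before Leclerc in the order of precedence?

By class of mission: Chaudhari (High Commissioner); then Ferreira, Vance and Leclerc (Minister Plenipotentiary).
Ferreira, Vance and Leclerc all have date of presenting credentials Feb 8, 1994, so the next rule applies.
Among Ferreira, Vance and Leclerc, by years accredited (lower first): Ferreira and Vance (11 years) before Leclerc (25 years).
Among Ferreira and Vance, alphabetically by surname: Ferreira before Vance.
Order: Chaudhari, Ferreira, Vance, Leclerc.

Vance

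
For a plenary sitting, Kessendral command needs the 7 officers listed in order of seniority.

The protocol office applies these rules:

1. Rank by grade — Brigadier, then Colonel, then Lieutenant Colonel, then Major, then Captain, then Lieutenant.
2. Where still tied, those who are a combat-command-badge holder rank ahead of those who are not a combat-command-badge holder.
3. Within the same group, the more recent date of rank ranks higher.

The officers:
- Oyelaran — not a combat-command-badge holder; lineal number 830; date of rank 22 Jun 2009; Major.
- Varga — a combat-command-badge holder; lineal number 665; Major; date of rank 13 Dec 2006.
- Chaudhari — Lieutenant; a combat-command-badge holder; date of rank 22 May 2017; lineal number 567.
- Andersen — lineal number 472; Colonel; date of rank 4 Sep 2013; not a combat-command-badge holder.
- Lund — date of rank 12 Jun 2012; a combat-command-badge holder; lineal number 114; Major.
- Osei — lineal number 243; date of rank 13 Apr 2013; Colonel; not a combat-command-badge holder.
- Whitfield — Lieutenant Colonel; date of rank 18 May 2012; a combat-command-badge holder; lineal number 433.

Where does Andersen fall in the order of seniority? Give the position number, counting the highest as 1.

By grade: Andersen and Osei (Colonel); then Whitfield (Lieutenant Colonel); then Lund, Varga and Oyelaran (Major); then Chaudhari (Lieutenant).
Andersen and Osei are each not a combat-command-badge holder, so the next rule applies.
Among Andersen and Osei, by date of rank (later first): Andersen (4 Sep 2013) before Osei (13 Apr 2013).
Among Lund, Varga and Oyelaran, a combat-command-badge holder before not a combat-command-badge holder: Lund and Varga (a combat-command-badge holder) before Oyelaran (not a combat-command-badge holder).
Among Lund and Varga, by date of rank (later first): Lund (12 Jun 2012) before Varga (13 Dec 2006).
Order: Andersen, Osei, Whitfield, Lund, Varga, Oyelaran, Chaudhari. So position 1.

1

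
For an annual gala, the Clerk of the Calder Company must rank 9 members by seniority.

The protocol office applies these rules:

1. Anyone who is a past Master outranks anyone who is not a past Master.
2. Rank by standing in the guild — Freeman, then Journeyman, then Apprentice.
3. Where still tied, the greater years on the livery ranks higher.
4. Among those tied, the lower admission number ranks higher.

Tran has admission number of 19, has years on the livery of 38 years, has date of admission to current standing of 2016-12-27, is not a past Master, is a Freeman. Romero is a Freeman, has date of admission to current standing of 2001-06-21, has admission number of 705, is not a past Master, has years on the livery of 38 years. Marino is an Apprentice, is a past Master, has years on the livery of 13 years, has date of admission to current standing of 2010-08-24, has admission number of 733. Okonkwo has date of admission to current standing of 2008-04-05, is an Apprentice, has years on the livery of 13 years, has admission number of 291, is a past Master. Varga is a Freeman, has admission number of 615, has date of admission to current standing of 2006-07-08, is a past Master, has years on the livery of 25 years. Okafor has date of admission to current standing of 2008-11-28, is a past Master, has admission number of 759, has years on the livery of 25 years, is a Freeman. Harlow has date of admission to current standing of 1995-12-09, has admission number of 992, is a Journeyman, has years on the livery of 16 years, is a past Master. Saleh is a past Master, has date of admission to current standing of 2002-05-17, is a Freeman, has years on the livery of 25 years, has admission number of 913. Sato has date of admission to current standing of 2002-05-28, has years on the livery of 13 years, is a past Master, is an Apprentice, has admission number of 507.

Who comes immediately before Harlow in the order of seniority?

Saleh

By the first rule: Varga, Okafor, Saleh, Harlow, Okonkwo, Sato and Marino (each a past Master); then Tran and Romero (both not a past Master).
Among Varga, Okafor, Saleh, Harlow, Okonkwo, Sato and Marino, by standing in the guild: Varga, Okafor and Saleh (Freeman) before Harlow (Journeyman) before Okonkwo, Sato and Marino (Apprentice).
Varga, Okafor and Saleh all have years on the livery 25 years, so the next rule applies.
Among Varga, Okafor and Saleh, by admission number (lower first): Varga (615) before Okafor (759) before Saleh (913).
Okonkwo, Sato and Marino all have years on the livery 13 years, so the next rule applies.
Among Okonkwo, Sato and Marino, by admission number (lower first): Okonkwo (291) before Sato (507) before Marino (733).
Tran and Romero are each Freeman, so the next rule applies.
Tran and Romero both have years on the livery 38 years, so the next rule applies.
Among Tran and Romero, by admission number (lower first): Tran (19) before Romero (705).
Order: Varga, Okafor, Saleh, Harlow, Okonkwo, Sato, Marino, Tran, Romero.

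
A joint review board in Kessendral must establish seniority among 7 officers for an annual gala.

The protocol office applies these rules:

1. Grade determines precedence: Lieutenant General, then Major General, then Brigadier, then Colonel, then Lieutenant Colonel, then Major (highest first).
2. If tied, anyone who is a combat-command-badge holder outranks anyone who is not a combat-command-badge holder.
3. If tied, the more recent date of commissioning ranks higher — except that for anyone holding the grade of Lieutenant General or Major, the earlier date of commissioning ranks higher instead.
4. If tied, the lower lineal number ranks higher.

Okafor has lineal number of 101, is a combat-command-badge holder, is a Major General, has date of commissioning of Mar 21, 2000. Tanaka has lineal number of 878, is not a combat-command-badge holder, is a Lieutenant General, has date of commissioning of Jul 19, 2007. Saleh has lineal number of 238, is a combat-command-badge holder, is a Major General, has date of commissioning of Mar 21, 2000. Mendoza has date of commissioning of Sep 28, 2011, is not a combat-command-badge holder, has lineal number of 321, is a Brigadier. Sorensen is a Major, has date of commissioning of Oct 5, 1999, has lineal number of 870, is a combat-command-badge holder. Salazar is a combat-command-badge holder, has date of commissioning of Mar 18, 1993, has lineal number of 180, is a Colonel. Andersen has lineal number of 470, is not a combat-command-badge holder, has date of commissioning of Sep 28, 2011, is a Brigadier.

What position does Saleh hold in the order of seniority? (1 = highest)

3

By grade: Tanaka (Lieutenant General); then Okafor and Saleh (Major General); then Mendoza and Andersen (Brigadier); then Salazar (Colonel); then Sorensen (Major).
Okafor and Saleh are each a combat-command-badge holder, so the next rule applies.
Okafor and Saleh both have date of commissioning Mar 21, 2000, so the next rule applies.
Among Okafor and Saleh, by lineal number (lower first): Okafor (101) before Saleh (238).
Mendoza and Andersen are each not a combat-command-badge holder, so the next rule applies.
Mendoza and Andersen both have date of commissioning Sep 28, 2011, so the next rule applies.
Among Mendoza and Andersen, by lineal number (lower first): Mendoza (321) before Andersen (470).
Order: Tanaka, Okafor, Saleh, Mendoza, Andersen, Salazar, Sorensen. So position 3.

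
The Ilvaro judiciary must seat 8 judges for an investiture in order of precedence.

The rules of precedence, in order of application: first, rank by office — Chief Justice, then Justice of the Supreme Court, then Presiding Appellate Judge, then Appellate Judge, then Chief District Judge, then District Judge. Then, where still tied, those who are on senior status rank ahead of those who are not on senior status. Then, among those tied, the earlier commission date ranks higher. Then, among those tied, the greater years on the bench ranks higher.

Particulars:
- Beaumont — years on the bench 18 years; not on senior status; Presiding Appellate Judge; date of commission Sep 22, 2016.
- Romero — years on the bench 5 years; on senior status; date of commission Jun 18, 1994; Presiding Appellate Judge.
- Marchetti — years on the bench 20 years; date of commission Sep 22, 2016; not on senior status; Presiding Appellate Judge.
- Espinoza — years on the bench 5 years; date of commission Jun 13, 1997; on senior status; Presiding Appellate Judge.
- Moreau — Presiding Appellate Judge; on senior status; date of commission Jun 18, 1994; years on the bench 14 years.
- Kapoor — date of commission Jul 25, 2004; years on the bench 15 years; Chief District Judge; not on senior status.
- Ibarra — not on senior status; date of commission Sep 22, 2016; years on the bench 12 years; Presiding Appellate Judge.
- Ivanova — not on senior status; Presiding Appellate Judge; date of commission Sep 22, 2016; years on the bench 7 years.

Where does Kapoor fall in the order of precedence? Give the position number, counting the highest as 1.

8

By office: Moreau, Romero, Espinoza, Marchetti, Beaumont, Ibarra and Ivanova (Presiding Appellate Judge); then Kapoor (Chief District Judge).
Among Moreau, Romero, Espinoza, Marchetti, Beaumont, Ibarra and Ivanova, on senior status before not on senior status: Moreau, Romero and Espinoza (on senior status) before Marchetti, Beaumont, Ibarra and Ivanova (not on senior status).
Among Moreau, Romero and Espinoza, by date of commission (earlier first): Moreau and Romero (Jun 18, 1994) before Espinoza (Jun 13, 1997).
Among Moreau and Romero, by years on the bench (higher first): Moreau (14 years) before Romero (5 years).
Marchetti, Beaumont, Ibarra and Ivanova all have date of commission Sep 22, 2016, so the next rule applies.
Among Marchetti, Beaumont, Ibarra and Ivanova, by years on the bench (higher first): Marchetti (20 years) before Beaumont (18 years) before Ibarra (12 years) before Ivanova (7 years).
Order: Moreau, Romero, Espinoza, Marchetti, Beaumont, Ibarra, Ivanova, Kapoor. So position 8.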